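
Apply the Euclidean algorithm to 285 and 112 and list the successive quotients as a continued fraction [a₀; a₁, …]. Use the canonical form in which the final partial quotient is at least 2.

[2; 1, 1, 5, 10]

⌊285/112⌋ = 2, remainder 61
⌊112/61⌋ = 1, remainder 51
⌊61/51⌋ = 1, remainder 10
⌊51/10⌋ = 5, remainder 1
⌊10/1⌋ = 10, remainder 0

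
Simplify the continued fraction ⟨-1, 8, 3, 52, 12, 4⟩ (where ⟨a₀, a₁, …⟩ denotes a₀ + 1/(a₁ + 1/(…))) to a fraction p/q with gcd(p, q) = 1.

-56487/64192

Start with 4.
12 + 1/(4/1) = 12 + 1/4 = 49/4
52 + 1/(49/4) = 52 + 4/49 = 2552/49
3 + 1/(2552/49) = 3 + 49/2552 = 7705/2552
8 + 1/(7705/2552) = 8 + 2552/7705 = 64192/7705
-1 + 1/(64192/7705) = -1 + 7705/64192 = -56487/64192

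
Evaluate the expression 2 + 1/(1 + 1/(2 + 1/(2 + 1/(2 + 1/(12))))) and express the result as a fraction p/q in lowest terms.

571/211

Start with 12.
2 + 1/(12/1) = 2 + 1/12 = 25/12
2 + 1/(25/12) = 2 + 12/25 = 62/25
2 + 1/(62/25) = 2 + 25/62 = 149/62
1 + 1/(149/62) = 1 + 62/149 = 211/149
2 + 1/(211/149) = 2 + 149/211 = 571/211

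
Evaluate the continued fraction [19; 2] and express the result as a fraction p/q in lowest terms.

Start with 2.
19 + 1/(2/1) = 19 + 1/2 = 39/2

39/2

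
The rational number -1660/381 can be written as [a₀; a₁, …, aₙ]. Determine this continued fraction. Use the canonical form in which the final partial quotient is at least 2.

Repeatedly divide and take the remainder:
-1660 = -5·381 + 245, so a_0 = -5
381 = 1·245 + 136, so a_1 = 1
245 = 1·136 + 109, so a_2 = 1
136 = 1·109 + 27, so a_3 = 1
109 = 4·27 + 1, so a_4 = 4
27 = 27·1 + 0, so a_5 = 27

[-5; 1, 1, 1, 4, 27]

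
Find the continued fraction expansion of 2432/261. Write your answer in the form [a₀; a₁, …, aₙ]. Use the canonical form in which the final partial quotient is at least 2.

[9; 3, 6, 1, 11]

2432 = 9·261 + 83, so a_0 = 9
261 = 3·83 + 12, so a_1 = 3
83 = 6·12 + 11, so a_2 = 6
12 = 1·11 + 1, so a_3 = 1
11 = 11·1 + 0, so a_4 = 11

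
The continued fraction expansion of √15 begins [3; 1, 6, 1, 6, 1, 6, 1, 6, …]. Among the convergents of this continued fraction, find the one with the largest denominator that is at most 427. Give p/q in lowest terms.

244/63

a_0 = 3: 3/1  (≤ bound)
a_1 = 1: 4/1  (≤ bound)
a_2 = 6: 27/7  (≤ bound)
a_3 = 1: 31/8  (≤ bound)
a_4 = 6: 213/55  (≤ bound)
a_5 = 1: 244/63  (≤ bound)
a_6 = 6: 1677/433  (> 427, stop)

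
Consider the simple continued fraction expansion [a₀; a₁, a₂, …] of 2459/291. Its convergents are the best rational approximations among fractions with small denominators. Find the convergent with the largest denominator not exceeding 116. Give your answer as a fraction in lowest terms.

List convergents until the denominator exceeds the bound:
a_0 = 8: 8/1  (≤ bound)
a_1 = 2: 17/2  (≤ bound)
a_2 = 4: 76/9  (≤ bound)
a_3 = 1: 93/11  (≤ bound)
a_4 = 1: 169/20  (≤ bound)
a_5 = 14: 2459/291  (> 116, stop)

169/20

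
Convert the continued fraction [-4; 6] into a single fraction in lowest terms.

-23/6

Start with 6.
-4 + 1/(6/1) = -4 + 1/6 = -23/6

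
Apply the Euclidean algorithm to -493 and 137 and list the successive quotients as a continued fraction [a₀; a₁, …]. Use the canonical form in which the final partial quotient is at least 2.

[-4; 2, 2, 27]

Repeatedly divide and take the remainder:
⌊-493/137⌋ = -4, remainder 55
⌊137/55⌋ = 2, remainder 27
⌊55/27⌋ = 2, remainder 1
⌊27/1⌋ = 27, remainder 0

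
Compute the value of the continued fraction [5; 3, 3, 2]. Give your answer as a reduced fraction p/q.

Start with 2.
3 + 1/(2/1) = 3 + 1/2 = 7/2
3 + 1/(7/2) = 3 + 2/7 = 23/7
5 + 1/(23/7) = 5 + 7/23 = 122/23

122/23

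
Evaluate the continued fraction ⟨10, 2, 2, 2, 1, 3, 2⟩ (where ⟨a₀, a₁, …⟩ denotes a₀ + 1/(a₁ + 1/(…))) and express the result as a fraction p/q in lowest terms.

1489/143

Work from the innermost term outward:
Start with 2.
3 + 1/(2/1) = 3 + 1/2 = 7/2
1 + 1/(7/2) = 1 + 2/7 = 9/7
2 + 1/(9/7) = 2 + 7/9 = 25/9
2 + 1/(25/9) = 2 + 9/25 = 59/25
2 + 1/(59/25) = 2 + 25/59 = 143/59
10 + 1/(143/59) = 10 + 59/143 = 1489/143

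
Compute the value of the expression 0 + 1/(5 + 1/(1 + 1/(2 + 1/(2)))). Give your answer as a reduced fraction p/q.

7/40

Build up convergents one term at a time:
a_0 = 0: 0/1
a_1 = 5: 1/5
a_2 = 1: 1/6
a_3 = 2: 3/17
a_4 = 2: 7/40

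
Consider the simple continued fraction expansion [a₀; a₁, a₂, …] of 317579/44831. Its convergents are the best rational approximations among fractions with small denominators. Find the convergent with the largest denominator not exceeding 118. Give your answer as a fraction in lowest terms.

85/12

a_0 = 7: 7/1  (≤ bound)
a_1 = 11: 78/11  (≤ bound)
a_2 = 1: 85/12  (≤ bound)
a_3 = 11: 1013/143  (> 118, stop)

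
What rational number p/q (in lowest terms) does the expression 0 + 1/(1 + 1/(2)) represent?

2/3

Start with 2.
1 + 1/(2/1) = 1 + 1/2 = 3/2
0 + 1/(3/2) = 0 + 2/3 = 2/3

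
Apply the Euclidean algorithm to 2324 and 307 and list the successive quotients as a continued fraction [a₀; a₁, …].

2324 ÷ 307 → quotient 7, remainder 175
307 ÷ 175 → quotient 1, remainder 132
175 ÷ 132 → quotient 1, remainder 43
132 ÷ 43 → quotient 3, remainder 3
43 ÷ 3 → quotient 14, remainder 1
3 ÷ 1 → quotient 3, remainder 0

[7; 1, 1, 3, 14, 3]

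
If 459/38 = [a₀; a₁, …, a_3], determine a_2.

1

459 = 12·38 + 3, so a_0 = 12
38 = 12·3 + 2, so a_1 = 12
3 = 1·2 + 1, so a_2 = 1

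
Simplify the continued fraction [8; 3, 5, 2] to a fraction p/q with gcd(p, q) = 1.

291/35

Build up convergents one term at a time:
a_0 = 8: 8/1
a_1 = 3: 25/3
a_2 = 5: 133/16
a_3 = 2: 291/35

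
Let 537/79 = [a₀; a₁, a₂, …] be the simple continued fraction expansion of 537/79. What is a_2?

⌊537/79⌋ = 6, remainder 63
⌊79/63⌋ = 1, remainder 16
⌊63/16⌋ = 3, remainder 15

3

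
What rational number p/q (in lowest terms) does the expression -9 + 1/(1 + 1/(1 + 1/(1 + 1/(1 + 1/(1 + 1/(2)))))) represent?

a_0 = -9: -9/1
a_1 = 1: -8/1
a_2 = 1: -17/2
a_3 = 1: -25/3
a_4 = 1: -42/5
a_5 = 1: -67/8
a_6 = 2: -176/21

-176/21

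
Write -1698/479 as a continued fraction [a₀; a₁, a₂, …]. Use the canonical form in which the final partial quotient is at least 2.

[-4; 2, 5, 14, 3]

Repeatedly divide and take the remainder:
-1698 ÷ 479 → quotient -4, remainder 218
479 ÷ 218 → quotient 2, remainder 43
218 ÷ 43 → quotient 5, remainder 3
43 ÷ 3 → quotient 14, remainder 1
3 ÷ 1 → quotient 3, remainder 0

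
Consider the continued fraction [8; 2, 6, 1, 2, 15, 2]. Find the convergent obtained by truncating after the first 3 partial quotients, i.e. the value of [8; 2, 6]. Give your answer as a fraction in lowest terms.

a_0 = 8: 8/1
a_1 = 2: 17/2
a_2 = 6: 110/13

110/13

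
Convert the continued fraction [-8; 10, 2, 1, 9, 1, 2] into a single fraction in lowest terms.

Collapse the nested fraction from the inside out:
Start with 2.
1 + 1/(2/1) = 1 + 1/2 = 3/2
9 + 1/(3/2) = 9 + 2/3 = 29/3
1 + 1/(29/3) = 1 + 3/29 = 32/29
2 + 1/(32/29) = 2 + 29/32 = 93/32
10 + 1/(93/32) = 10 + 32/93 = 962/93
-8 + 1/(962/93) = -8 + 93/962 = -7603/962

-7603/962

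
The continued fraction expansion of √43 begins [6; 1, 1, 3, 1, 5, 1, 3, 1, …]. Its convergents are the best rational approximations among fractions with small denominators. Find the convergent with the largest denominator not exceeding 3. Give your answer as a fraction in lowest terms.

a_0 = 6: 6/1  (≤ bound)
a_1 = 1: 7/1  (≤ bound)
a_2 = 1: 13/2  (≤ bound)
a_3 = 3: 46/7  (> 3, stop)

13/2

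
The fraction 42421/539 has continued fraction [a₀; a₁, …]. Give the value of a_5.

Apply division with remainder until the remainder is 0:
42421 = 78·539 + 379, so a_0 = 78
539 = 1·379 + 160, so a_1 = 1
379 = 2·160 + 59, so a_2 = 2
160 = 2·59 + 42, so a_3 = 2
59 = 1·42 + 17, so a_4 = 1
42 = 2·17 + 8, so a_5 = 2

2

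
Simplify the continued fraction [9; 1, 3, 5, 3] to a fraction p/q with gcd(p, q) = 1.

Compute successive convergents:
a_0 = 9: 9/1
a_1 = 1: 10/1
a_2 = 3: 39/4
a_3 = 5: 205/21
a_4 = 3: 654/67

654/67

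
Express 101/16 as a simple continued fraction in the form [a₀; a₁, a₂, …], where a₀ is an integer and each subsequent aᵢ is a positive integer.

101 = 6·16 + 5, so a_0 = 6
16 = 3·5 + 1, so a_1 = 3
5 = 5·1 + 0, so a_2 = 5

[6; 3, 5]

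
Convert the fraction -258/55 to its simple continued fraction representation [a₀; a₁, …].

[-5; 3, 4, 4]

Repeatedly divide and take the remainder:
⌊-258/55⌋ = -5, remainder 17
⌊55/17⌋ = 3, remainder 4
⌊17/4⌋ = 4, remainder 1
⌊4/1⌋ = 4, remainder 0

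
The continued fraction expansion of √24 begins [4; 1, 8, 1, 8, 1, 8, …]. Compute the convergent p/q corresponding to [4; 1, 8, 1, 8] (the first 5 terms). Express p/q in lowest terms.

Starting at the tail and folding back:
Start with 8.
1 + 1/(8/1) = 1 + 1/8 = 9/8
8 + 1/(9/8) = 8 + 8/9 = 80/9
1 + 1/(80/9) = 1 + 9/80 = 89/80
4 + 1/(89/80) = 4 + 80/89 = 436/89

436/89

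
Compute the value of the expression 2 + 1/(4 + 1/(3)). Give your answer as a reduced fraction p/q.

Start with 3.
4 + 1/(3/1) = 4 + 1/3 = 13/3
2 + 1/(13/3) = 2 + 3/13 = 29/13

29/13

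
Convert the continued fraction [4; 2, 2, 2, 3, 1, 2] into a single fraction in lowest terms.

Start with 2.
1 + 1/(2/1) = 1 + 1/2 = 3/2
3 + 1/(3/2) = 3 + 2/3 = 11/3
2 + 1/(11/3) = 2 + 3/11 = 25/11
2 + 1/(25/11) = 2 + 11/25 = 61/25
2 + 1/(61/25) = 2 + 25/61 = 147/61
4 + 1/(147/61) = 4 + 61/147 = 649/147

649/147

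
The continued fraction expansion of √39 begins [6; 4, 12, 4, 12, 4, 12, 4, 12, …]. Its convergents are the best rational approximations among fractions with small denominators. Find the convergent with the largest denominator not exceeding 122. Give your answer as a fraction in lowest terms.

List convergents until the denominator exceeds the bound:
a_0 = 6: 6/1  (≤ bound)
a_1 = 4: 25/4  (≤ bound)
a_2 = 12: 306/49  (≤ bound)
a_3 = 4: 1249/200  (> 122, stop)

306/49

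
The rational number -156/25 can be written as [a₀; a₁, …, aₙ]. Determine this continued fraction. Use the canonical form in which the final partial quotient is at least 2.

[-7; 1, 3, 6]

-156 ÷ 25 → quotient -7, remainder 19
25 ÷ 19 → quotient 1, remainder 6
19 ÷ 6 → quotient 3, remainder 1
6 ÷ 1 → quotient 6, remainder 0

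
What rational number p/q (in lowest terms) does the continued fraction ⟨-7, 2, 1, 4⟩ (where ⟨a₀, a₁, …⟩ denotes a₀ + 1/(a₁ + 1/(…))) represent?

Build up convergents one term at a time:
a_0 = -7: -7/1
a_1 = 2: -13/2
a_2 = 1: -20/3
a_3 = 4: -93/14

-93/14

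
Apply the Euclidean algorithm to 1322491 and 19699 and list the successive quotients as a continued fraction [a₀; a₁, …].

[67; 7, 2, 2, 3, 5, 1, 24]

1322491 ÷ 19699 → quotient 67, remainder 2658
19699 ÷ 2658 → quotient 7, remainder 1093
2658 ÷ 1093 → quotient 2, remainder 472
1093 ÷ 472 → quotient 2, remainder 149
472 ÷ 149 → quotient 3, remainder 25
149 ÷ 25 → quotient 5, remainder 24
25 ÷ 24 → quotient 1, remainder 1
24 ÷ 1 → quotient 24, remainder 0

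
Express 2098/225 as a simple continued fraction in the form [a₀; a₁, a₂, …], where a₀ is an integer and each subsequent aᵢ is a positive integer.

[9; 3, 12, 6]

2098 = 9·225 + 73, so a_0 = 9
225 = 3·73 + 6, so a_1 = 3
73 = 12·6 + 1, so a_2 = 12
6 = 6·1 + 0, so a_3 = 6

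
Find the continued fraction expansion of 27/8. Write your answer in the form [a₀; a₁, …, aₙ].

[3; 2, 1, 2]

Apply division with remainder until the remainder is 0:
27 = 3·8 + 3, so a_0 = 3
8 = 2·3 + 2, so a_1 = 2
3 = 1·2 + 1, so a_2 = 1
2 = 2·1 + 0, so a_3 = 2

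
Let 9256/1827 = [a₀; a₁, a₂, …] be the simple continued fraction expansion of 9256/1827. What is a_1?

9256 ÷ 1827 → quotient 5, remainder 121
1827 ÷ 121 → quotient 15, remainder 12

15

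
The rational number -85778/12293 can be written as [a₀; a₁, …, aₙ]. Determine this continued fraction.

Repeatedly divide and take the remainder:
-85778 ÷ 12293 → quotient -7, remainder 273
12293 ÷ 273 → quotient 45, remainder 8
273 ÷ 8 → quotient 34, remainder 1
8 ÷ 1 → quotient 8, remainder 0

[-7; 45, 34, 8]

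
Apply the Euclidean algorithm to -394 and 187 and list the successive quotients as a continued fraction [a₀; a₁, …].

[-3; 1, 8, 2, 1, 6]

-394 = -3·187 + 167, so a_0 = -3
187 = 1·167 + 20, so a_1 = 1
167 = 8·20 + 7, so a_2 = 8
20 = 2·7 + 6, so a_3 = 2
7 = 1·6 + 1, so a_4 = 1
6 = 6·1 + 0, so a_5 = 6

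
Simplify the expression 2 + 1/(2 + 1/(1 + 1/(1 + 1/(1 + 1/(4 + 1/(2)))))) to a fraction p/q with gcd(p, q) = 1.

195/82

a_0 = 2: 2/1
a_1 = 2: 5/2
a_2 = 1: 7/3
a_3 = 1: 12/5
a_4 = 1: 19/8
a_5 = 4: 88/37
a_6 = 2: 195/82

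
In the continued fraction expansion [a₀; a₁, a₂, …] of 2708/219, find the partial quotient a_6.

4

2708 ÷ 219 → quotient 12, remainder 80
219 ÷ 80 → quotient 2, remainder 59
80 ÷ 59 → quotient 1, remainder 21
59 ÷ 21 → quotient 2, remainder 17
21 ÷ 17 → quotient 1, remainder 4
17 ÷ 4 → quotient 4, remainder 1
4 ÷ 1 → quotient 4, remainder 0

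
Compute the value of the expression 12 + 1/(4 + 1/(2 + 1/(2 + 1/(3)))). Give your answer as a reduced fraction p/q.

917/75

Start with 3.
2 + 1/(3/1) = 2 + 1/3 = 7/3
2 + 1/(7/3) = 2 + 3/7 = 17/7
4 + 1/(17/7) = 4 + 7/17 = 75/17
12 + 1/(75/17) = 12 + 17/75 = 917/75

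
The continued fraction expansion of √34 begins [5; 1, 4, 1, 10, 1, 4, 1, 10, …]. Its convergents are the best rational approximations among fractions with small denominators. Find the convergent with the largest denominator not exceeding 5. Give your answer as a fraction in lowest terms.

a_0 = 5: 5/1  (≤ bound)
a_1 = 1: 6/1  (≤ bound)
a_2 = 4: 29/5  (≤ bound)
a_3 = 1: 35/6  (> 5, stop)

29/5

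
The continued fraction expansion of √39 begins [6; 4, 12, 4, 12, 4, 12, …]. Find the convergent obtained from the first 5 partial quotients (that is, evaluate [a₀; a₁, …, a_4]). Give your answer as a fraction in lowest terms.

Compute successive convergents:
a_0 = 6: 6/1
a_1 = 4: 25/4
a_2 = 12: 306/49
a_3 = 4: 1249/200
a_4 = 12: 15294/2449

15294/2449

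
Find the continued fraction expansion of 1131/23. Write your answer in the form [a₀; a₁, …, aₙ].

1131 ÷ 23 → quotient 49, remainder 4
23 ÷ 4 → quotient 5, remainder 3
4 ÷ 3 → quotient 1, remainder 1
3 ÷ 1 → quotient 3, remainder 0

[49; 5, 1, 3]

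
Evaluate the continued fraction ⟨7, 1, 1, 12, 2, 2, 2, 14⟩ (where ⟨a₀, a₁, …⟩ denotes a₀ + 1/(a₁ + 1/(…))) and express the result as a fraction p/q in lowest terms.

Start with 14.
2 + 1/(14/1) = 2 + 1/14 = 29/14
2 + 1/(29/14) = 2 + 14/29 = 72/29
2 + 1/(72/29) = 2 + 29/72 = 173/72
12 + 1/(173/72) = 12 + 72/173 = 2148/173
1 + 1/(2148/173) = 1 + 173/2148 = 2321/2148
1 + 1/(2321/2148) = 1 + 2148/2321 = 4469/2321
7 + 1/(4469/2321) = 7 + 2321/4469 = 33604/4469

33604/4469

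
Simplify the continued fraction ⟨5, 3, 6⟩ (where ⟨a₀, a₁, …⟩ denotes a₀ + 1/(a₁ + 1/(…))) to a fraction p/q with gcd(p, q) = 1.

Start with 6.
3 + 1/(6/1) = 3 + 1/6 = 19/6
5 + 1/(19/6) = 5 + 6/19 = 101/19

101/19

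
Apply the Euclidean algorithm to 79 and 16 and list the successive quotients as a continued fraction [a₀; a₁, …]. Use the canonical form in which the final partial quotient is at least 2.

79 = 4·16 + 15, so a_0 = 4
16 = 1·15 + 1, so a_1 = 1
15 = 15·1 + 0, so a_2 = 15

[4; 1, 15]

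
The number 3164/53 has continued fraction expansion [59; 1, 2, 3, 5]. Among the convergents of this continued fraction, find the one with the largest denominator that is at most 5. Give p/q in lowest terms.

179/3

a_0 = 59: 59/1  (≤ bound)
a_1 = 1: 60/1  (≤ bound)
a_2 = 2: 179/3  (≤ bound)
a_3 = 3: 597/10  (> 5, stop)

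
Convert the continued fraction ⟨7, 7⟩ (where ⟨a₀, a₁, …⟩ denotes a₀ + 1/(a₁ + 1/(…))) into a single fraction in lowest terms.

50/7

Start with 7.
7 + 1/(7/1) = 7 + 1/7 = 50/7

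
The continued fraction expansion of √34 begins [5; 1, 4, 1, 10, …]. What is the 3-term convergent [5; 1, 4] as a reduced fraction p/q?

29/5

Start with 4.
1 + 1/(4/1) = 1 + 1/4 = 5/4
5 + 1/(5/4) = 5 + 4/5 = 29/5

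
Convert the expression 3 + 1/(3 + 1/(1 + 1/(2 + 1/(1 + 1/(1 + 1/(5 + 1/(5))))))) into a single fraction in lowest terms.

2455/751

Starting at the tail and folding back:
Start with 5.
5 + 1/(5/1) = 5 + 1/5 = 26/5
1 + 1/(26/5) = 1 + 5/26 = 31/26
1 + 1/(31/26) = 1 + 26/31 = 57/31
2 + 1/(57/31) = 2 + 31/57 = 145/57
1 + 1/(145/57) = 1 + 57/145 = 202/145
3 + 1/(202/145) = 3 + 145/202 = 751/202
3 + 1/(751/202) = 3 + 202/751 = 2455/751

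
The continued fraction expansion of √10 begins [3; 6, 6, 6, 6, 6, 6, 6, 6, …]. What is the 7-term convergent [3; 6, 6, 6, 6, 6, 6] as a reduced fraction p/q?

Work from the innermost term outward:
Start with 6.
6 + 1/(6/1) = 6 + 1/6 = 37/6
6 + 1/(37/6) = 6 + 6/37 = 228/37
6 + 1/(228/37) = 6 + 37/228 = 1405/228
6 + 1/(1405/228) = 6 + 228/1405 = 8658/1405
6 + 1/(8658/1405) = 6 + 1405/8658 = 53353/8658
3 + 1/(53353/8658) = 3 + 8658/53353 = 168717/53353

168717/53353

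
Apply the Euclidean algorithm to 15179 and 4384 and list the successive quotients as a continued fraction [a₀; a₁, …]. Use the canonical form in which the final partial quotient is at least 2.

[3; 2, 6, 7, 47]

Repeatedly divide and take the remainder:
15179 = 3·4384 + 2027, so a_0 = 3
4384 = 2·2027 + 330, so a_1 = 2
2027 = 6·330 + 47, so a_2 = 6
330 = 7·47 + 1, so a_3 = 7
47 = 47·1 + 0, so a_4 = 47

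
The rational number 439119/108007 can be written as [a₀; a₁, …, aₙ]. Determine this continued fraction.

[4; 15, 4, 3, 7, 6, 12]

439119 = 4·108007 + 7091, so a_0 = 4
108007 = 15·7091 + 1642, so a_1 = 15
7091 = 4·1642 + 523, so a_2 = 4
1642 = 3·523 + 73, so a_3 = 3
523 = 7·73 + 12, so a_4 = 7
73 = 6·12 + 1, so a_5 = 6
12 = 12·1 + 0, so a_6 = 12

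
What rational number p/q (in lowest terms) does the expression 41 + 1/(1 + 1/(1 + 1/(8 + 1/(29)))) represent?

20557/495

Compute successive convergents:
a_0 = 41: 41/1
a_1 = 1: 42/1
a_2 = 1: 83/2
a_3 = 8: 706/17
a_4 = 29: 20557/495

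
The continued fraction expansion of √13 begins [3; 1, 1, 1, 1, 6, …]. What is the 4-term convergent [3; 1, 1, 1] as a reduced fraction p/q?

a_0 = 3: 3/1
a_1 = 1: 4/1
a_2 = 1: 7/2
a_3 = 1: 11/3

11/3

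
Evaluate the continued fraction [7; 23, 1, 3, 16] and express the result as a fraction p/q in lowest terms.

10873/1544

Start with 16.
3 + 1/(16/1) = 3 + 1/16 = 49/16
1 + 1/(49/16) = 1 + 16/49 = 65/49
23 + 1/(65/49) = 23 + 49/65 = 1544/65
7 + 1/(1544/65) = 7 + 65/1544 = 10873/1544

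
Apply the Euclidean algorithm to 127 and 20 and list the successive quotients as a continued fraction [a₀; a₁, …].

127 = 6·20 + 7, so a_0 = 6
20 = 2·7 + 6, so a_1 = 2
7 = 1·6 + 1, so a_2 = 1
6 = 6·1 + 0, so a_3 = 6

[6; 2, 1, 6]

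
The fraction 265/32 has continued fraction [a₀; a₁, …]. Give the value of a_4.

4

Apply division with remainder until the remainder is 0:
⌊265/32⌋ = 8, remainder 9
⌊32/9⌋ = 3, remainder 5
⌊9/5⌋ = 1, remainder 4
⌊5/4⌋ = 1, remainder 1
⌊4/1⌋ = 4, remainder 0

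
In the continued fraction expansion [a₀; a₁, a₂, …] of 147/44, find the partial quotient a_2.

147 = 3·44 + 15, so a_0 = 3
44 = 2·15 + 14, so a_1 = 2
15 = 1·14 + 1, so a_2 = 1

1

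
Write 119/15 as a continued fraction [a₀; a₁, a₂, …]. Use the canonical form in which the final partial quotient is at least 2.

119 = 7·15 + 14, so a_0 = 7
15 = 1·14 + 1, so a_1 = 1
14 = 14·1 + 0, so a_2 = 14

[7; 1, 14]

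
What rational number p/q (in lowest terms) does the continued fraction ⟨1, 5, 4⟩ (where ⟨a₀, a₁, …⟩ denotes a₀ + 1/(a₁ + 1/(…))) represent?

25/21

Collapse the nested fraction from the inside out:
Start with 4.
5 + 1/(4/1) = 5 + 1/4 = 21/4
1 + 1/(21/4) = 1 + 4/21 = 25/21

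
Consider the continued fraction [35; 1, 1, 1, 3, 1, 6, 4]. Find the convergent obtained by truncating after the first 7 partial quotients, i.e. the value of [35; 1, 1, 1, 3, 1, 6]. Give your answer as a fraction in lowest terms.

Collapse the nested fraction from the inside out:
Start with 6.
1 + 1/(6/1) = 1 + 1/6 = 7/6
3 + 1/(7/6) = 3 + 6/7 = 27/7
1 + 1/(27/7) = 1 + 7/27 = 34/27
1 + 1/(34/27) = 1 + 27/34 = 61/34
1 + 1/(61/34) = 1 + 34/61 = 95/61
35 + 1/(95/61) = 35 + 61/95 = 3386/95

3386/95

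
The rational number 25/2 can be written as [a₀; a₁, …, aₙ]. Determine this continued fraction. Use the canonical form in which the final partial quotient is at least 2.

Run the Euclidean algorithm, recording each quotient:
⌊25/2⌋ = 12, remainder 1
⌊2/1⌋ = 2, remainder 0

[12; 2]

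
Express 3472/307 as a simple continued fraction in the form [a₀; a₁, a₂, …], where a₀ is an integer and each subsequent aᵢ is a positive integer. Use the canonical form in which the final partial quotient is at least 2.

Apply division with remainder until the remainder is 0:
3472 ÷ 307 → quotient 11, remainder 95
307 ÷ 95 → quotient 3, remainder 22
95 ÷ 22 → quotient 4, remainder 7
22 ÷ 7 → quotient 3, remainder 1
7 ÷ 1 → quotient 7, remainder 0

[11; 3, 4, 3, 7]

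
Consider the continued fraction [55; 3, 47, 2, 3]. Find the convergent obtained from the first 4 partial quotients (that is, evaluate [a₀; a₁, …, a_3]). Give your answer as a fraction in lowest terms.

Work from the innermost term outward:
Start with 2.
47 + 1/(2/1) = 47 + 1/2 = 95/2
3 + 1/(95/2) = 3 + 2/95 = 287/95
55 + 1/(287/95) = 55 + 95/287 = 15880/287

15880/287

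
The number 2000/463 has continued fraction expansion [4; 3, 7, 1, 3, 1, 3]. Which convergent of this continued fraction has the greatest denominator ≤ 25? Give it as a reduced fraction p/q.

108/25

a_0 = 4: 4/1  (≤ bound)
a_1 = 3: 13/3  (≤ bound)
a_2 = 7: 95/22  (≤ bound)
a_3 = 1: 108/25  (≤ bound)
a_4 = 3: 419/97  (> 25, stop)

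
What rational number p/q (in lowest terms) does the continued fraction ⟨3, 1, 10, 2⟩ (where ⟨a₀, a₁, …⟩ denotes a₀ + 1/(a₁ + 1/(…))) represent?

a_0 = 3: 3/1
a_1 = 1: 4/1
a_2 = 10: 43/11
a_3 = 2: 90/23

90/23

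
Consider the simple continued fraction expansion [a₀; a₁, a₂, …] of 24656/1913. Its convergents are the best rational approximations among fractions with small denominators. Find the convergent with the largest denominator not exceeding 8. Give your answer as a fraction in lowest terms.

103/8

a_0 = 12: 12/1  (≤ bound)
a_1 = 1: 13/1  (≤ bound)
a_2 = 7: 103/8  (≤ bound)
a_3 = 1: 116/9  (> 8, stop)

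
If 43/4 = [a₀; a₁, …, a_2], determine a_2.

43 = 10·4 + 3, so a_0 = 10
4 = 1·3 + 1, so a_1 = 1
3 = 3·1 + 0, so a_2 = 3

3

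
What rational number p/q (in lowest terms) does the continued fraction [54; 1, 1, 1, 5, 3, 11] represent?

Start with 11.
3 + 1/(11/1) = 3 + 1/11 = 34/11
5 + 1/(34/11) = 5 + 11/34 = 181/34
1 + 1/(181/34) = 1 + 34/181 = 215/181
1 + 1/(215/181) = 1 + 181/215 = 396/215
1 + 1/(396/215) = 1 + 215/396 = 611/396
54 + 1/(611/396) = 54 + 396/611 = 33390/611

33390/611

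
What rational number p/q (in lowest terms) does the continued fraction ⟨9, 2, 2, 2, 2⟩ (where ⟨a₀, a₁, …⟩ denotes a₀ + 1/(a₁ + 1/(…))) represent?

273/29

Start with 2.
2 + 1/(2/1) = 2 + 1/2 = 5/2
2 + 1/(5/2) = 2 + 2/5 = 12/5
2 + 1/(12/5) = 2 + 5/12 = 29/12
9 + 1/(29/12) = 9 + 12/29 = 273/29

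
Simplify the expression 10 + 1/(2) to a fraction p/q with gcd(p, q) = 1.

Work from the innermost term outward:
Start with 2.
10 + 1/(2/1) = 10 + 1/2 = 21/2

21/2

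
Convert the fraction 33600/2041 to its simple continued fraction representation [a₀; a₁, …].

Apply division with remainder until the remainder is 0:
⌊33600/2041⌋ = 16, remainder 944
⌊2041/944⌋ = 2, remainder 153
⌊944/153⌋ = 6, remainder 26
⌊153/26⌋ = 5, remainder 23
⌊26/23⌋ = 1, remainder 3
⌊23/3⌋ = 7, remainder 2
⌊3/2⌋ = 1, remainder 1
⌊2/1⌋ = 2, remainder 0

[16; 2, 6, 5, 1, 7, 1, 2]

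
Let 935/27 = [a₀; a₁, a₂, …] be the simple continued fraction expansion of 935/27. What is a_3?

1

Run the Euclidean algorithm, recording each quotient:
935 = 34·27 + 17, so a_0 = 34
27 = 1·17 + 10, so a_1 = 1
17 = 1·10 + 7, so a_2 = 1
10 = 1·7 + 3, so a_3 = 1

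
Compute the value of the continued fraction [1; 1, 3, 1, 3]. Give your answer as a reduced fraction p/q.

Start with 3.
1 + 1/(3/1) = 1 + 1/3 = 4/3
3 + 1/(4/3) = 3 + 3/4 = 15/4
1 + 1/(15/4) = 1 + 4/15 = 19/15
1 + 1/(19/15) = 1 + 15/19 = 34/19

34/19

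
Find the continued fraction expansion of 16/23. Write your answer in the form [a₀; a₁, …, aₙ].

Run the Euclidean algorithm, recording each quotient:
16 = 0·23 + 16, so a_0 = 0
23 = 1·16 + 7, so a_1 = 1
16 = 2·7 + 2, so a_2 = 2
7 = 3·2 + 1, so a_3 = 3
2 = 2·1 + 0, so a_4 = 2

[0; 1, 2, 3, 2]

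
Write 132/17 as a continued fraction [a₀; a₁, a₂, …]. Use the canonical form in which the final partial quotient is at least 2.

132 = 7·17 + 13, so a_0 = 7
17 = 1·13 + 4, so a_1 = 1
13 = 3·4 + 1, so a_2 = 3
4 = 4·1 + 0, so a_3 = 4

[7; 1, 3, 4]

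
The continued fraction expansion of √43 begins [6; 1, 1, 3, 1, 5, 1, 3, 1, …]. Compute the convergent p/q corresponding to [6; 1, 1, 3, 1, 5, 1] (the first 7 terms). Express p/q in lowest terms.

Start with 1.
5 + 1/(1/1) = 5 + 1/1 = 6/1
1 + 1/(6/1) = 1 + 1/6 = 7/6
3 + 1/(7/6) = 3 + 6/7 = 27/7
1 + 1/(27/7) = 1 + 7/27 = 34/27
1 + 1/(34/27) = 1 + 27/34 = 61/34
6 + 1/(61/34) = 6 + 34/61 = 400/61

400/61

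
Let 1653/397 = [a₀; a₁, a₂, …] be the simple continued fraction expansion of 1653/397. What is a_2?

9

Apply division with remainder until the remainder is 0:
⌊1653/397⌋ = 4, remainder 65
⌊397/65⌋ = 6, remainder 7
⌊65/7⌋ = 9, remainder 2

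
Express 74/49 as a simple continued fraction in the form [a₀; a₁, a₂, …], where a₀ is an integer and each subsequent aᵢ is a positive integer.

[1; 1, 1, 24]

74 = 1·49 + 25, so a_0 = 1
49 = 1·25 + 24, so a_1 = 1
25 = 1·24 + 1, so a_2 = 1
24 = 24·1 + 0, so a_3 = 24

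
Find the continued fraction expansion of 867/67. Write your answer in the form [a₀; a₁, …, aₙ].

[12; 1, 15, 1, 3]

867 ÷ 67 → quotient 12, remainder 63
67 ÷ 63 → quotient 1, remainder 4
63 ÷ 4 → quotient 15, remainder 3
4 ÷ 3 → quotient 1, remainder 1
3 ÷ 1 → quotient 3, remainder 0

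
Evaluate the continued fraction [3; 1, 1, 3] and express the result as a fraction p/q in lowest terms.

Starting at the tail and folding back:
Start with 3.
1 + 1/(3/1) = 1 + 1/3 = 4/3
1 + 1/(4/3) = 1 + 3/4 = 7/4
3 + 1/(7/4) = 3 + 4/7 = 25/7

25/7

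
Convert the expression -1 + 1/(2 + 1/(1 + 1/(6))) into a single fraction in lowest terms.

-13/20

Collapse the nested fraction from the inside out:
Start with 6.
1 + 1/(6/1) = 1 + 1/6 = 7/6
2 + 1/(7/6) = 2 + 6/7 = 20/7
-1 + 1/(20/7) = -1 + 7/20 = -13/20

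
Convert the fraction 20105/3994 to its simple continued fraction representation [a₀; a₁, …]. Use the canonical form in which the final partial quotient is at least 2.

⌊20105/3994⌋ = 5, remainder 135
⌊3994/135⌋ = 29, remainder 79
⌊135/79⌋ = 1, remainder 56
⌊79/56⌋ = 1, remainder 23
⌊56/23⌋ = 2, remainder 10
⌊23/10⌋ = 2, remainder 3
⌊10/3⌋ = 3, remainder 1
⌊3/1⌋ = 3, remainder 0

[5; 29, 1, 1, 2, 2, 3, 3]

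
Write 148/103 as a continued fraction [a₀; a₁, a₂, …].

[1; 2, 3, 2, 6]

Repeatedly divide and take the remainder:
⌊148/103⌋ = 1, remainder 45
⌊103/45⌋ = 2, remainder 13
⌊45/13⌋ = 3, remainder 6
⌊13/6⌋ = 2, remainder 1
⌊6/1⌋ = 6, remainder 0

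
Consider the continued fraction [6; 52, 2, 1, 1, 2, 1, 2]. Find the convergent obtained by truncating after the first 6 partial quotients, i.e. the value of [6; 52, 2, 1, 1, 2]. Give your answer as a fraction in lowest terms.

4099/681

a_0 = 6: 6/1
a_1 = 52: 313/52
a_2 = 2: 632/105
a_3 = 1: 945/157
a_4 = 1: 1577/262
a_5 = 2: 4099/681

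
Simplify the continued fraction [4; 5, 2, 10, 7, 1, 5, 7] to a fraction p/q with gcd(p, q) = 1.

164075/39228

a_0 = 4: 4/1
a_1 = 5: 21/5
a_2 = 2: 46/11
a_3 = 10: 481/115
a_4 = 7: 3413/816
a_5 = 1: 3894/931
a_6 = 5: 22883/5471
a_7 = 7: 164075/39228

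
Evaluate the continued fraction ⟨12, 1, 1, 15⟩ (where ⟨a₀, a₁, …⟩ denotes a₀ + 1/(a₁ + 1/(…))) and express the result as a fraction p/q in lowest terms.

Start with 15.
1 + 1/(15/1) = 1 + 1/15 = 16/15
1 + 1/(16/15) = 1 + 15/16 = 31/16
12 + 1/(31/16) = 12 + 16/31 = 388/31

388/31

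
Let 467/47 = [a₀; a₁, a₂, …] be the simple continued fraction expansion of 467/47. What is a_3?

467 ÷ 47 → quotient 9, remainder 44
47 ÷ 44 → quotient 1, remainder 3
44 ÷ 3 → quotient 14, remainder 2
3 ÷ 2 → quotient 1, remainder 1

1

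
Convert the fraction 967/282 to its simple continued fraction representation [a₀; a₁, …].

[3; 2, 3, 40]

967 ÷ 282 → quotient 3, remainder 121
282 ÷ 121 → quotient 2, remainder 40
121 ÷ 40 → quotient 3, remainder 1
40 ÷ 1 → quotient 40, remainder 0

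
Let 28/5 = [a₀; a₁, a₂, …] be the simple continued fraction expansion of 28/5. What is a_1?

Run the Euclidean algorithm, recording each quotient:
⌊28/5⌋ = 5, remainder 3
⌊5/3⌋ = 1, remainder 2

1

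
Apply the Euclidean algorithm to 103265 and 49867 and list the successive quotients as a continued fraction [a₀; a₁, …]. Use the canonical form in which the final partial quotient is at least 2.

Apply division with remainder until the remainder is 0:
103265 = 2·49867 + 3531, so a_0 = 2
49867 = 14·3531 + 433, so a_1 = 14
3531 = 8·433 + 67, so a_2 = 8
433 = 6·67 + 31, so a_3 = 6
67 = 2·31 + 5, so a_4 = 2
31 = 6·5 + 1, so a_5 = 6
5 = 5·1 + 0, so a_6 = 5

[2; 14, 8, 6, 2, 6, 5]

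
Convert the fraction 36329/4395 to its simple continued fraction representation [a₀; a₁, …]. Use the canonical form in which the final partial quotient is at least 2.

36329 = 8·4395 + 1169, so a_0 = 8
4395 = 3·1169 + 888, so a_1 = 3
1169 = 1·888 + 281, so a_2 = 1
888 = 3·281 + 45, so a_3 = 3
281 = 6·45 + 11, so a_4 = 6
45 = 4·11 + 1, so a_5 = 4
11 = 11·1 + 0, so a_6 = 11

[8; 3, 1, 3, 6, 4, 11]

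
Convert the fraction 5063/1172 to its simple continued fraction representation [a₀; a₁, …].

[4; 3, 7, 1, 46]

5063 ÷ 1172 → quotient 4, remainder 375
1172 ÷ 375 → quotient 3, remainder 47
375 ÷ 47 → quotient 7, remainder 46
47 ÷ 46 → quotient 1, remainder 1
46 ÷ 1 → quotient 46, remainder 0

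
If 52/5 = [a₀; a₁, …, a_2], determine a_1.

52 ÷ 5 → quotient 10, remainder 2
5 ÷ 2 → quotient 2, remainder 1

2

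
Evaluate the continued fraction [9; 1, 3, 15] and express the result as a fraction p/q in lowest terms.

595/61

a_0 = 9: 9/1
a_1 = 1: 10/1
a_2 = 3: 39/4
a_3 = 15: 595/61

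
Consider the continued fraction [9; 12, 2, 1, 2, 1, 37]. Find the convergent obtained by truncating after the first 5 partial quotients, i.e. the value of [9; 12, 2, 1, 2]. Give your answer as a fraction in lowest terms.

899/99

Compute successive convergents:
a_0 = 9: 9/1
a_1 = 12: 109/12
a_2 = 2: 227/25
a_3 = 1: 336/37
a_4 = 2: 899/99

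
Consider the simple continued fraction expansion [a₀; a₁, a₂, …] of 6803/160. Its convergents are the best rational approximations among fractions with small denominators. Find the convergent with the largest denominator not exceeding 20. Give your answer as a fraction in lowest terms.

85/2

a_0 = 42: 42/1  (≤ bound)
a_1 = 1: 43/1  (≤ bound)
a_2 = 1: 85/2  (≤ bound)
a_3 = 12: 1063/25  (> 20, stop)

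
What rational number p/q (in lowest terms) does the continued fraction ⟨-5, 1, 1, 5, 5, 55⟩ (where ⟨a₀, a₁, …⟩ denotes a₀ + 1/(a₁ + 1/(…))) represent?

a_0 = -5: -5/1
a_1 = 1: -4/1
a_2 = 1: -9/2
a_3 = 5: -49/11
a_4 = 5: -254/57
a_5 = 55: -14019/3146

-14019/3146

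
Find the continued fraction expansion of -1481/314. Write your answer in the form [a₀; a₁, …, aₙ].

⌊-1481/314⌋ = -5, remainder 89
⌊314/89⌋ = 3, remainder 47
⌊89/47⌋ = 1, remainder 42
⌊47/42⌋ = 1, remainder 5
⌊42/5⌋ = 8, remainder 2
⌊5/2⌋ = 2, remainder 1
⌊2/1⌋ = 2, remainder 0

[-5; 3, 1, 1, 8, 2, 2]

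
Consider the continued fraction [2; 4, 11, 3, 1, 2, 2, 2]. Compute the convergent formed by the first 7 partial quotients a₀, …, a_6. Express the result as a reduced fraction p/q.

2689/1198

Starting at the tail and folding back:
Start with 2.
2 + 1/(2/1) = 2 + 1/2 = 5/2
1 + 1/(5/2) = 1 + 2/5 = 7/5
3 + 1/(7/5) = 3 + 5/7 = 26/7
11 + 1/(26/7) = 11 + 7/26 = 293/26
4 + 1/(293/26) = 4 + 26/293 = 1198/293
2 + 1/(1198/293) = 2 + 293/1198 = 2689/1198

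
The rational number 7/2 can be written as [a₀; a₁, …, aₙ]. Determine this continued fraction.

[3; 2]

Run the Euclidean algorithm, recording each quotient:
7 ÷ 2 → quotient 3, remainder 1
2 ÷ 1 → quotient 2, remainder 0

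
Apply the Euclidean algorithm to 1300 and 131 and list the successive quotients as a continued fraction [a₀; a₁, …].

Run the Euclidean algorithm, recording each quotient:
1300 ÷ 131 → quotient 9, remainder 121
131 ÷ 121 → quotient 1, remainder 10
121 ÷ 10 → quotient 12, remainder 1
10 ÷ 1 → quotient 10, remainder 0

[9; 1, 12, 10]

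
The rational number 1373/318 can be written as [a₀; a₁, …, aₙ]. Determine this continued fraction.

Apply division with remainder until the remainder is 0:
⌊1373/318⌋ = 4, remainder 101
⌊318/101⌋ = 3, remainder 15
⌊101/15⌋ = 6, remainder 11
⌊15/11⌋ = 1, remainder 4
⌊11/4⌋ = 2, remainder 3
⌊4/3⌋ = 1, remainder 1
⌊3/1⌋ = 3, remainder 0

[4; 3, 6, 1, 2, 1, 3]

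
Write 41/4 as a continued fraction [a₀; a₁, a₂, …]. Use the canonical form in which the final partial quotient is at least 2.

[10; 4]

41 ÷ 4 → quotient 10, remainder 1
4 ÷ 1 → quotient 4, remainder 0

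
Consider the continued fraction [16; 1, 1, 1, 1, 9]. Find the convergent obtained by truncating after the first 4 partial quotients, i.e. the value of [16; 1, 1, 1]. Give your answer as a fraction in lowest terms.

50/3

Collapse the nested fraction from the inside out:
Start with 1.
1 + 1/(1/1) = 1 + 1/1 = 2/1
1 + 1/(2/1) = 1 + 1/2 = 3/2
16 + 1/(3/2) = 16 + 2/3 = 50/3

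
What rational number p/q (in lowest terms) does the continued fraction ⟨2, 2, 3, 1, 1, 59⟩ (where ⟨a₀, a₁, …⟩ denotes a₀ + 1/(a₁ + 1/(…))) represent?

2323/953

Start with 59.
1 + 1/(59/1) = 1 + 1/59 = 60/59
1 + 1/(60/59) = 1 + 59/60 = 119/60
3 + 1/(119/60) = 3 + 60/119 = 417/119
2 + 1/(417/119) = 2 + 119/417 = 953/417
2 + 1/(953/417) = 2 + 417/953 = 2323/953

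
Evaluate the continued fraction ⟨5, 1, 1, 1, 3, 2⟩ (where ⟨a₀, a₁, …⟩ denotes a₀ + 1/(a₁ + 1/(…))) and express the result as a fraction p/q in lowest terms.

Start with 2.
3 + 1/(2/1) = 3 + 1/2 = 7/2
1 + 1/(7/2) = 1 + 2/7 = 9/7
1 + 1/(9/7) = 1 + 7/9 = 16/9
1 + 1/(16/9) = 1 + 9/16 = 25/16
5 + 1/(25/16) = 5 + 16/25 = 141/25

141/25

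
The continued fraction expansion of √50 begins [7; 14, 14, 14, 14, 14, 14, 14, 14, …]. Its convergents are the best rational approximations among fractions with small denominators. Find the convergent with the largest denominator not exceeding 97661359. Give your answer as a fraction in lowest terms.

54608393/7722793

List convergents until the denominator exceeds the bound:
a_0 = 7: 7/1  (≤ bound)
a_1 = 14: 99/14  (≤ bound)
a_2 = 14: 1393/197  (≤ bound)
a_3 = 14: 19601/2772  (≤ bound)
a_4 = 14: 275807/39005  (≤ bound)
a_5 = 14: 3880899/548842  (≤ bound)
a_6 = 14: 54608393/7722793  (≤ bound)
a_7 = 14: 768398401/108667944  (> 97661359, stop)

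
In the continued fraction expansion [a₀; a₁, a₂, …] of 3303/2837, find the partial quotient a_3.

2

⌊3303/2837⌋ = 1, remainder 466
⌊2837/466⌋ = 6, remainder 41
⌊466/41⌋ = 11, remainder 15
⌊41/15⌋ = 2, remainder 11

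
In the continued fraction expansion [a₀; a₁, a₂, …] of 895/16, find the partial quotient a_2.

15

895 = 55·16 + 15, so a_0 = 55
16 = 1·15 + 1, so a_1 = 1
15 = 15·1 + 0, so a_2 = 15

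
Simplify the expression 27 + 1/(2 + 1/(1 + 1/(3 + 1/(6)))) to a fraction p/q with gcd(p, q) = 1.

Start with 6.
3 + 1/(6/1) = 3 + 1/6 = 19/6
1 + 1/(19/6) = 1 + 6/19 = 25/19
2 + 1/(25/19) = 2 + 19/25 = 69/25
27 + 1/(69/25) = 27 + 25/69 = 1888/69

1888/69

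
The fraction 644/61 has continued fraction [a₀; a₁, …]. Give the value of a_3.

3

Apply division with remainder until the remainder is 0:
644 = 10·61 + 34, so a_0 = 10
61 = 1·34 + 27, so a_1 = 1
34 = 1·27 + 7, so a_2 = 1
27 = 3·7 + 6, so a_3 = 3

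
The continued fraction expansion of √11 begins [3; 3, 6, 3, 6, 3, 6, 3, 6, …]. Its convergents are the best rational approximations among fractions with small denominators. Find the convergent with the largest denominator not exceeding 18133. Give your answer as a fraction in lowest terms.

a_0 = 3: 3/1  (≤ bound)
a_1 = 3: 10/3  (≤ bound)
a_2 = 6: 63/19  (≤ bound)
a_3 = 3: 199/60  (≤ bound)
a_4 = 6: 1257/379  (≤ bound)
a_5 = 3: 3970/1197  (≤ bound)
a_6 = 6: 25077/7561  (≤ bound)
a_7 = 3: 79201/23880  (> 18133, stop)

25077/7561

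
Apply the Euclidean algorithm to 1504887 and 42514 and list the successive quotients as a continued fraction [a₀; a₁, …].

[35; 2, 1, 1, 15, 16, 1, 31]

Apply division with remainder until the remainder is 0:
1504887 = 35·42514 + 16897, so a_0 = 35
42514 = 2·16897 + 8720, so a_1 = 2
16897 = 1·8720 + 8177, so a_2 = 1
8720 = 1·8177 + 543, so a_3 = 1
8177 = 15·543 + 32, so a_4 = 15
543 = 16·32 + 31, so a_5 = 16
32 = 1·31 + 1, so a_6 = 1
31 = 31·1 + 0, so a_7 = 31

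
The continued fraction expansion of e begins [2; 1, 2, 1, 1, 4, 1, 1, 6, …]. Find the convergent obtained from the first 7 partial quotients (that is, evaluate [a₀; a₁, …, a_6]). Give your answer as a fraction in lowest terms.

Compute successive convergents:
a_0 = 2: 2/1
a_1 = 1: 3/1
a_2 = 2: 8/3
a_3 = 1: 11/4
a_4 = 1: 19/7
a_5 = 4: 87/32
a_6 = 1: 106/39

106/39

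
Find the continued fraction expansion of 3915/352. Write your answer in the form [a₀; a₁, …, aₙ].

[11; 8, 5, 2, 1, 2]

3915 = 11·352 + 43, so a_0 = 11
352 = 8·43 + 8, so a_1 = 8
43 = 5·8 + 3, so a_2 = 5
8 = 2·3 + 2, so a_3 = 2
3 = 1·2 + 1, so a_4 = 1
2 = 2·1 + 0, so a_5 = 2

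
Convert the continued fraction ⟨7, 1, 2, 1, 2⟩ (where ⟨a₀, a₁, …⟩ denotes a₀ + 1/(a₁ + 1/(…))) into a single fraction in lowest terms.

85/11

Build up convergents one term at a time:
a_0 = 7: 7/1
a_1 = 1: 8/1
a_2 = 2: 23/3
a_3 = 1: 31/4
a_4 = 2: 85/11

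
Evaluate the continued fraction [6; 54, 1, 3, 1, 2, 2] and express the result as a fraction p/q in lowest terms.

Collapse the nested fraction from the inside out:
Start with 2.
2 + 1/(2/1) = 2 + 1/2 = 5/2
1 + 1/(5/2) = 1 + 2/5 = 7/5
3 + 1/(7/5) = 3 + 5/7 = 26/7
1 + 1/(26/7) = 1 + 7/26 = 33/26
54 + 1/(33/26) = 54 + 26/33 = 1808/33
6 + 1/(1808/33) = 6 + 33/1808 = 10881/1808

10881/1808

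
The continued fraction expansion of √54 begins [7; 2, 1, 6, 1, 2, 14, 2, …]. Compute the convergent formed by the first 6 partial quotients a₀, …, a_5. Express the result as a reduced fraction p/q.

Use the convergent recurrence hₖ = aₖ·hₖ₋₁ + hₖ₋₂ (and likewise for the denominators kₖ):
a_0 = 7: 7/1
a_1 = 2: 15/2
a_2 = 1: 22/3
a_3 = 6: 147/20
a_4 = 1: 169/23
a_5 = 2: 485/66

485/66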